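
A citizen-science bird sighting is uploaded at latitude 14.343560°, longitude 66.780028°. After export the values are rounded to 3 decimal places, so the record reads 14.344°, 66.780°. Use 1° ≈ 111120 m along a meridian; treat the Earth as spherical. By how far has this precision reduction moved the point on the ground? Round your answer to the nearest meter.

The latitude changed by -0.000440° and the longitude by +0.000028°.
N–S: -0.000440° × 111120 m/° = -48.8928 m.
East–west at this latitude: 0.000028° × 111120 × cos 14.344° ≈ 0.000028 × 107656 = 3.01437 m.
Combined displacement = (48.8928² + 3.01437²)^½ ≈ 48.9856 m.

49 meters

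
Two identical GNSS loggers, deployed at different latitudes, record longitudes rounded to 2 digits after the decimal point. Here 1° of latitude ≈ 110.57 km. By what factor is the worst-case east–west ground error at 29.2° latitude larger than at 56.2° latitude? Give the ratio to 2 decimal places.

Rounding to 2 decimal places leaves the longitude within ±0.005° of the true value.
Error at 29.2° = 0.005° × 110570 × cos 29.2° ≈ 552.85 × 0.8729 = 482.59 m.
At 56.2°: 0.005° × 110570 × cos 56.2° = 0.005 × 110570 × 0.5563 ≈ 307.55 m.
The ratio reduces to cos 29.2° / cos 56.2° = 0.8729/0.5563 ≈ 1.5692.

1.57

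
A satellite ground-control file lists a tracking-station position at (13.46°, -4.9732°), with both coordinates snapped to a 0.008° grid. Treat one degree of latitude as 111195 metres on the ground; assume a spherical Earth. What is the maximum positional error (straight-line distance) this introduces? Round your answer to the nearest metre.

620 metres

With a 0.008° grid the true value lies within half a step, ±0.008°/2 = ±0.004°, of the stored one.
N–S: 0.004° × 111195 m/° = 444.78 m.
Longitude error → 0.004 × 111195 × cos 13.46° = 0.004 × 111195 × 0.9725 ≈ 432.563 m.
The two errors are perpendicular, so the maximum displacement is √(444.78² + 432.563²) ≈ 620.435 m.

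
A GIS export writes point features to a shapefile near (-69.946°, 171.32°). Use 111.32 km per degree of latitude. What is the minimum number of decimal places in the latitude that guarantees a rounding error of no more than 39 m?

One degree of latitude covers 111320 m.
With N decimal places the half-ulp bound is 0.5·10⁻ᴺ°, or 0.5·10⁻ᴺ × 111320 m on the ground.
Need 0.5 × 111320 × 10⁻ᴺ ≤ 39 → 10⁻ᴺ ≤ 7.007e-04, so N ≥ 3.15.
At 3 places the error can reach 55.7 m, but 4 places keeps it to 5.57 m.

4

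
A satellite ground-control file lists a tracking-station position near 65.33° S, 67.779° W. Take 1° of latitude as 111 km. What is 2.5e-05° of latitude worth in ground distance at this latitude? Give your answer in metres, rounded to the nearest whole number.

3 metres

Along a meridian 2.5e-05° is 2.5e-05 × 111000 = 2.775 m.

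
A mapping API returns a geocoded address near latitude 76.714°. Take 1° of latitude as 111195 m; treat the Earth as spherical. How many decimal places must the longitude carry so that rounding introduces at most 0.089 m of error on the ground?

At 76.714° one degree of longitude covers 111195 × cos 76.714° ≈ 111195 × 0.2298 ≈ 25553.9 m.
With N decimal places the half-ulp bound is 0.5·10⁻ᴺ°, or 0.5·10⁻ᴺ × 25553.9 m on the ground.
Setting 12777 × 10⁻ᴺ ≤ 0.089 gives 10ᴺ ≥ 1.436e+05, i.e. N ≥ 5.16.
N = 5 would give 0.128 m (too coarse); N = 6 gives 0.0128 m ≤ 0.089 m.

6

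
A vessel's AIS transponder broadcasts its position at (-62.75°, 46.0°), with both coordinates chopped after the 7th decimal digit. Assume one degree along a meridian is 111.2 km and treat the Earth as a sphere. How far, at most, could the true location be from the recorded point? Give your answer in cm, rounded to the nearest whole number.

1 cm

Truncating at 7 decimal places can drop up to a full unit in the last place, so each coordinate may be off by as much as 1e-07°.
Latitude error → 1e-07 × 111200 = 0.01112 m along the meridian.
East–west component at 62.75°: 1e-07° × 111200 × cos 62.75° ≈ 1e-07 × 50915.6 ≈ 0.00509156 m.
Worst case both components are at the extreme and orthogonal: √(0.01112² + 0.00509156²) ≈ 0.0122302 m.
That is 0.0122302 m = 1.223 cm.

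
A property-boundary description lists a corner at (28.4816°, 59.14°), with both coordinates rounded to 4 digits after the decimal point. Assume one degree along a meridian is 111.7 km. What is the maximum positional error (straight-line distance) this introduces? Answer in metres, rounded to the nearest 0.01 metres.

Rounding to 4 decimal places leaves each coordinate within ±5e-05° of the true value.
N–S: 5e-05° × 111700 m/° = 5.585 m.
Longitude error → 5e-05 × 111700 × cos 28.4816° = 5e-05 × 111700 × 0.8790 ≈ 4.90905 m.
The two errors are perpendicular, so the maximum displacement is √(5.585² + 4.90905²) ≈ 7.43579 m.

7.44 metres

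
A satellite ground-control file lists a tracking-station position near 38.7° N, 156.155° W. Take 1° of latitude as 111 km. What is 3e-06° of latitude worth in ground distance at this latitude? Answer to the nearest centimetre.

3e-06° × 111000 m/° = 0.333 m.
That is 0.333 m = 33.3 cm.

33 centimetres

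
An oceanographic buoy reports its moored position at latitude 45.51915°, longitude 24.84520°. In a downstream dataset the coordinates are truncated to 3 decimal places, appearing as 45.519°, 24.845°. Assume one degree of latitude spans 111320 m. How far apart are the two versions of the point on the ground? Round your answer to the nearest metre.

23 metres

The latitude changed by +0.00015° and the longitude by +0.00020°.
N–S: 0.00015° × 111320 m/° = 16.698 m.
E–W at 45.519°: 0.00020° × 111320 × cos 45.519° = 0.00020 × 111320 × 0.7007 ≈ 15.5998 m.
Distance: √(16.698² + 15.5998²) ≈ 22.8512 m.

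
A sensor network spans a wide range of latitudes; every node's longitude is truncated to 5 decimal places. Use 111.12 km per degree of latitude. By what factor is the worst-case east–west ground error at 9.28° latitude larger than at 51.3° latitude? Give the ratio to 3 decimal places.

1.578

Truncating at 5 decimal places can drop up to a full unit in the last place, so the longitude may be off by as much as 1e-05°.
Error at 9.28° = 1e-05° × 111120 × cos 9.28° ≈ 1.1112 × 0.9869 = 1.0967 m.
Error at 51.3° = 1e-05° × 111120 × cos 51.3° ≈ 1.1112 × 0.6252 = 0.69477 m.
Ratio: 1.0967 / 0.69477 = cos 9.28° / cos 51.3° ≈ 1.5784.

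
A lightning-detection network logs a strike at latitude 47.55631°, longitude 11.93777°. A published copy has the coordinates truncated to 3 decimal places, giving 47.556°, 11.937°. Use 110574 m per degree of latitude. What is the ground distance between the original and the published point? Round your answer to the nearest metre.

Δlat = 47.55631 − 47.556 = +0.00031°; Δlon = 11.93777 − 11.937 = +0.00077°.
N–S: 0.00031° × 110574 m/° = 34.2779 m.
East–west at this latitude: 0.00077° × 110574 × cos 47.556° ≈ 0.00077 × 74623 = 57.4597 m.
Hypotenuse of the two orthogonal shifts: √(34.2779² + 57.4597²) = 66.9074 m.

67 metres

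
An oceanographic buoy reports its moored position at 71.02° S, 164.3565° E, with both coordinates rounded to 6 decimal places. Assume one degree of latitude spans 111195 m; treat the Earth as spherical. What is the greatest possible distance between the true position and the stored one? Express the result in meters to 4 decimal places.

0.0585 meters

Rounding to 6 decimal places leaves each coordinate within ±5e-07° of the true value.
N–S: 5e-07° × 111195 m/° = 0.0555975 m.
E–W at 71.02°: 5e-07° × 111195 × cos 71.02° = 5e-07 × 111195 × 0.3252 ≈ 0.0180824 m.
Combining orthogonally: (0.0555975² + 0.0180824²)^½ ≈ 0.0584641 m.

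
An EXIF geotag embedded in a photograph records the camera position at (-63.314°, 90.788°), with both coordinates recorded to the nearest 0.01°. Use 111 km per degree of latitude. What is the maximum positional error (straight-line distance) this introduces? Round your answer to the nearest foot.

Rounding to 2 decimal places leaves each coordinate within ±0.005° of the true value.
North–south component: 0.005° × 111000 = 555 m.
East–west component at 63.314°: 0.005° × 111000 × cos 63.314° ≈ 0.005 × 49850.2 ≈ 249.251 m.
The two errors are perpendicular, so the maximum displacement is √(555² + 249.251²) ≈ 608.4 m.
In feet: 608.4 m ÷ 0.3048 ≈ 1996.1 ft.

1996 feet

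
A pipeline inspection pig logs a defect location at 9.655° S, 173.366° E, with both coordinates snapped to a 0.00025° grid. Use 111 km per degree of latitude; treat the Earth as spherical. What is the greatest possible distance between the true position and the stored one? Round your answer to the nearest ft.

With a 0.00025° grid the true value lies within half a step, ±0.00025°/2 = ±0.000125°, of the stored one.
Latitude error → 0.000125 × 111000 = 13.875 m along the meridian.
Longitude error → 0.000125 × 111000 × cos 9.655° = 0.000125 × 111000 × 0.9858 ≈ 13.6785 m.
The two errors are perpendicular, so the maximum displacement is √(13.875² + 13.6785²) ≈ 19.4837 m.
Converting: 19.4837 m × 3.2808 ft/m ≈ 63.923 ft.

64 ft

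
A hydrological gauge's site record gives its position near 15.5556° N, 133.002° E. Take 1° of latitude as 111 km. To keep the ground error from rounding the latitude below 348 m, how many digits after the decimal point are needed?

One degree of latitude covers 111000 m.
With N decimal places the half-ulp bound is 0.5·10⁻ᴺ°, or 0.5·10⁻ᴺ × 111000 m on the ground.
Setting 55500 × 10⁻ᴺ ≤ 348 gives 10ᴺ ≥ 159.5, i.e. N ≥ 2.20.
N = 2 would give 555 m (too coarse); N = 3 gives 55.5 m ≤ 348 m.

3 decimal places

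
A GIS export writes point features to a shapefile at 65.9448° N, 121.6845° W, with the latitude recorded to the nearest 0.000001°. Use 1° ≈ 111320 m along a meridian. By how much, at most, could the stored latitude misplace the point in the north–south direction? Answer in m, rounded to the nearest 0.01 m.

Rounding to 6 decimal places leaves the latitude within ±5e-07° of the true value.
Along the meridian that is 5e-07° × 111320 m/° = 0.05566 m.

0.06 m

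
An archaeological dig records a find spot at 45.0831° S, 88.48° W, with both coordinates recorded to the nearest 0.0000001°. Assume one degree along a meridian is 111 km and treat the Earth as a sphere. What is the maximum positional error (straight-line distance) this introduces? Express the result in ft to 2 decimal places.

0.02 ft

Rounding to 7 decimal places leaves each coordinate within ±5e-08° of the true value.
N–S: 5e-08° × 111000 m/° = 0.00555 m.
Longitude error → 5e-08 × 111000 × cos 45.0831° = 5e-08 × 111000 × 0.7061 ≈ 0.00391875 m.
The two errors are perpendicular, so the maximum displacement is √(0.00555² + 0.00391875²) ≈ 0.00679405 m.
Converting: 0.00679405 m × 3.2808 ft/m ≈ 0.02229 ft.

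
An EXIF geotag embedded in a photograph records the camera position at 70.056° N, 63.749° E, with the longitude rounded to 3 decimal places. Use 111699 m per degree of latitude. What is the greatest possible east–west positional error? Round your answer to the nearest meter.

Rounding to 3 decimal places leaves the longitude within ±0.0005° of the true value.
At latitude 70.056° a degree of longitude spans 111699 m × cos 70.056° = 111699 × 0.3411 ≈ 38100.7 m.
Maximum E–W displacement: 0.0005 × 38100.7 = 19.0504 m.

19 meters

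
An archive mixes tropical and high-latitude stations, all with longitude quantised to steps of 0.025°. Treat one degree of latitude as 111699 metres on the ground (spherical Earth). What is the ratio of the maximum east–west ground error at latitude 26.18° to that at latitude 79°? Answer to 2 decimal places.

4.70

With a 0.025° grid the true value lies within half a step, ±0.025°/2 = ±0.0125°, of the stored one.
Error at 26.18° = 0.0125° × 111699 × cos 26.18° ≈ 1396.2 × 0.8974 = 1253 m.
Error at 79° = 0.0125° × 111699 × cos 79° ≈ 1396.2 × 0.1908 = 266.41 m.
The ratio reduces to cos 26.18° / cos 79° = 0.8974/0.1908 ≈ 4.7032.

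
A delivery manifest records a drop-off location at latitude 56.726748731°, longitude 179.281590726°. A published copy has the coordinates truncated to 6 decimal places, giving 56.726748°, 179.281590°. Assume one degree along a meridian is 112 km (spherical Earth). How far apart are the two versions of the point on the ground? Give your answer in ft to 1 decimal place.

The latitude changed by +0.000000731° and the longitude by +0.000000726°.
North–south shift: 0.000000731 × 112000 = 0.081872 m.
East–west at this latitude: 0.000000726° × 112000 × cos 56.7267° ≈ 0.000000726 × 61446.8 = 0.0446104 m.
Hypotenuse of the two orthogonal shifts: √(0.081872² + 0.0446104²) = 0.0932369 m.
In feet: 0.0932369 m ÷ 0.3048 ≈ 0.3059 ft.

0.3 ft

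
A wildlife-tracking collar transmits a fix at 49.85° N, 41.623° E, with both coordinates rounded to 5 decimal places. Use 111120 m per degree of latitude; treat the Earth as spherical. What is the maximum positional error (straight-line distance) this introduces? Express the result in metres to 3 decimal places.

Rounding to 5 decimal places leaves each coordinate within ±5e-06° of the true value.
N–S: 5e-06° × 111120 m/° = 0.5556 m.
Longitude error → 5e-06 × 111120 × cos 49.85° = 5e-06 × 111120 × 0.6448 ≈ 0.358246 m.
The two errors are perpendicular, so the maximum displacement is √(0.5556² + 0.358246²) ≈ 0.661084 m.

0.661 metres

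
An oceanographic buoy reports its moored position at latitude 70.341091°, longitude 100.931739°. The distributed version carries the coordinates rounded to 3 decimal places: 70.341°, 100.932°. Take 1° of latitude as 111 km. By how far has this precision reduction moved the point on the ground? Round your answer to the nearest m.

Δlat = 70.341091 − 70.341 = +0.000091°; Δlon = 100.931739 − 100.932 = -0.000261°.
N–S: 0.000091° × 111000 m/° = 10.101 m.
East–west at this latitude: -0.000261° × 111000 × cos 70.341° ≈ -0.000261 × 37342.8 = -9.74647 m.
Distance: √(10.101² + 9.74647²) ≈ 14.0365 m.

14 m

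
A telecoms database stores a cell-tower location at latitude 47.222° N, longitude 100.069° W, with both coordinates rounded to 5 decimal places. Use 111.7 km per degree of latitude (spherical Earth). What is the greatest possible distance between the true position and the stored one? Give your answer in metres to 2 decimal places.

Rounding to 5 decimal places leaves each coordinate within ±5e-06° of the true value.
Latitude error → 5e-06 × 111700 = 0.5585 m along the meridian.
East–west component at 47.222°: 5e-06° × 111700 × cos 47.222° ≈ 5e-06 × 75862.1 ≈ 0.379311 m.
The two errors are perpendicular, so the maximum displacement is √(0.5585² + 0.379311²) ≈ 0.675129 m.

0.68 metres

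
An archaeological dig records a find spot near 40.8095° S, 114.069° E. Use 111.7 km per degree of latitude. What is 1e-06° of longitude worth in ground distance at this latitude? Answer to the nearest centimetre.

1e-06° of longitude at 40.8095° is 1e-06 × 111700 × cos 40.8095° ≈ 1e-06 × 84544.2 = 0.0845442 m.
That is 0.0845442 m = 8.4544 cm.

8 centimetres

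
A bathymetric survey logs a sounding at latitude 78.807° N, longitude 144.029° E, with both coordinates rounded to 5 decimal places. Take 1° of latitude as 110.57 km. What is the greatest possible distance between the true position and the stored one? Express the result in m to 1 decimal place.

Rounding to 5 decimal places leaves each coordinate within ±5e-06° of the true value.
North–south component: 5e-06° × 110570 = 0.55285 m.
Longitude error → 5e-06 × 110570 × cos 78.807° = 5e-06 × 110570 × 0.1941 ≈ 0.107316 m.
The two errors are perpendicular, so the maximum displacement is √(0.55285² + 0.107316²) ≈ 0.56317 m.

0.6 m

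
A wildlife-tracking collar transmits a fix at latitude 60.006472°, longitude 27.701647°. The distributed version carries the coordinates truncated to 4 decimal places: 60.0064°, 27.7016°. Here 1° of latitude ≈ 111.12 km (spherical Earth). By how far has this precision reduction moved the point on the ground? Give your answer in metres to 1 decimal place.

8.4 metres

Δlat = 60.006472 − 60.0064 = +0.000072°; Δlon = 27.701647 − 27.7016 = +0.000047°.
North–south shift: 0.000072 × 111120 = 8.00064 m.
E–W at 60.0064°: 0.000047° × 111120 × cos 60.0064° = 0.000047 × 111120 × 0.4999 ≈ 2.61081 m.
Distance: √(8.00064² + 2.61081²) ≈ 8.41585 m.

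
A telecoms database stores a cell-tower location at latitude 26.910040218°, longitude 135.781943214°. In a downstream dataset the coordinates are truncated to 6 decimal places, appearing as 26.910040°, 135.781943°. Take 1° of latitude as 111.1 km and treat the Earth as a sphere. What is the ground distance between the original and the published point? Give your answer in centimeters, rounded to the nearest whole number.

Δlat = 26.910040218 − 26.910040 = +0.000000218°; Δlon = 135.781943214 − 135.781943 = +0.000000214°.
North–south shift: 0.000000218 × 111100 = 0.0242198 m.
East–west at this latitude: 0.000000214° × 111100 × cos 26.91° ≈ 0.000000214 × 99069.9 = 0.021201 m.
Distance: √(0.0242198² + 0.021201²) ≈ 0.0321882 m.
That is 0.0321882 m = 3.2188 cm.

3 centimeters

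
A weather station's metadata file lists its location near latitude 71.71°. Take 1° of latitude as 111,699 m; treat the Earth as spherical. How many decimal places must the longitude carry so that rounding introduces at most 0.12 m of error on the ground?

At 71.71° one degree of longitude covers 111699 × cos 71.71° ≈ 111699 × 0.3138 ≈ 35054.1 m.
N decimal places → at most half a unit in the last place, 0.5 × 10⁻ᴺ° = 35054.1/2 × 10⁻ᴺ m.
Need 0.5 × 35054.1 × 10⁻ᴺ ≤ 0.12 → 10⁻ᴺ ≤ 6.847e-06, so N ≥ 5.16.
N = 5 would give 0.175 m (too coarse); N = 6 gives 0.0175 m ≤ 0.12 m.

6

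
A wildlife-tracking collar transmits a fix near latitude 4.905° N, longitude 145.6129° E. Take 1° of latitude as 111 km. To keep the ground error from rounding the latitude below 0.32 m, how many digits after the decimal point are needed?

One degree of latitude covers 111000 m.
With N decimal places the half-ulp bound is 0.5·10⁻ᴺ°, or 0.5·10⁻ᴺ × 111000 m on the ground.
Need 0.5 × 111000 × 10⁻ᴺ ≤ 0.32 → 10⁻ᴺ ≤ 5.766e-06, so N ≥ 5.24.
At 5 places the error can reach 0.555 m, but 6 places keeps it to 0.0555 m.

6 decimal places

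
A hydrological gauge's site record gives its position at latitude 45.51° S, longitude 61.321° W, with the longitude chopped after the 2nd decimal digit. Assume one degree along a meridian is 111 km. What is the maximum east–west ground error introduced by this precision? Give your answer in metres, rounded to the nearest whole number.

Truncating at 2 decimal places can drop up to a full unit in the last place, so the longitude may be off by as much as 0.01°.
One degree of longitude at 45.51° is 111000 × cos 45.51° ≈ 111000 × 0.7008 = 77787.1 m.
Maximum E–W displacement: 0.01 × 77787.1 = 777.871 m.

778 metres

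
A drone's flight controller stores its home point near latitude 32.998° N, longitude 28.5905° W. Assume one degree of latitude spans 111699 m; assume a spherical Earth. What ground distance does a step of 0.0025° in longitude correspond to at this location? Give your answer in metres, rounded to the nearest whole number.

234 metres

At 32.998° a degree of longitude is 111699 × cos 32.998° ≈ 93680.8 m, so 0.0025° corresponds to 234.202 m.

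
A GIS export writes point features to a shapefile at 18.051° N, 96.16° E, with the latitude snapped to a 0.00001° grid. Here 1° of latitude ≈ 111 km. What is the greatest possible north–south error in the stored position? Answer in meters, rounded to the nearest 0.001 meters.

With a 0.00001° grid the true value lies within half a step, ±0.00001°/2 = ±5e-06°, of the stored one.
Along the meridian that is 5e-06° × 111000 m/° = 0.555 m.

0.555 meters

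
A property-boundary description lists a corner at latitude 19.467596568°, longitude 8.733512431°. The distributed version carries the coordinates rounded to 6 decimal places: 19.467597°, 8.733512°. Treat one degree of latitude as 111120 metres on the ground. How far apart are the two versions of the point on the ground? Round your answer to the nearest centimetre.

The latitude changed by -0.000000432° and the longitude by +0.000000431°.
N–S: -0.000000432° × 111120 m/° = -0.0480038 m.
E–W at 19.4676°: 0.000000431° × 111120 × cos 19.4676° = 0.000000431 × 111120 × 0.9428 ≈ 0.0451547 m.
Distance: √(0.0480038² + 0.0451547²) ≈ 0.0659038 m.
That is 0.0659038 m = 6.5904 cm.

7 centimetres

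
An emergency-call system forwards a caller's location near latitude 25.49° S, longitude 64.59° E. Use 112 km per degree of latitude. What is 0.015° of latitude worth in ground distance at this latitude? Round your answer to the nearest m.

1680 m

Along a meridian 0.015° is 0.015 × 112000 = 1680 m.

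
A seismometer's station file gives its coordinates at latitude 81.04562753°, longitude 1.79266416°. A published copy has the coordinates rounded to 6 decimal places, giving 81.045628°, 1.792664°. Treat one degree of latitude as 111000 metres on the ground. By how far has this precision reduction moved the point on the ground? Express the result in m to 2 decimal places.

The latitude changed by -0.00000047° and the longitude by +0.00000016°.
North–south shift: -0.00000047 × 111000 = -0.05217 m.
East–west at this latitude: 0.00000016° × 111000 × cos 81.0456° ≈ 0.00000016 × 17276.9 = 0.00276431 m.
Distance: √(0.05217² + 0.00276431²) ≈ 0.0522432 m.

0.05 m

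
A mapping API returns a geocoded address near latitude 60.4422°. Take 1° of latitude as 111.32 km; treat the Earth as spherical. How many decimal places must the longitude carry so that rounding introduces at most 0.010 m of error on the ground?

At 60.4422° one degree of longitude covers 111320 × cos 60.4422° ≈ 111320 × 0.4933 ≈ 54914.3 m.
With N decimal places the half-ulp bound is 0.5·10⁻ᴺ°, or 0.5·10⁻ᴺ × 54914.3 m on the ground.
Need 0.5 × 54914.3 × 10⁻ᴺ ≤ 0.010 → 10⁻ᴺ ≤ 3.642e-07, so N ≥ 6.44.
At 6 places the error can reach 0.0275 m, but 7 places keeps it to 0.00275 m.

7 decimal places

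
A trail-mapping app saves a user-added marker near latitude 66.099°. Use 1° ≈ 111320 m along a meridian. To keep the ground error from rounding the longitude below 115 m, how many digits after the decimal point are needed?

At 66.099° one degree of longitude covers 111320 × cos 66.099° ≈ 111320 × 0.4052 ≈ 45102.1 m.
With N decimal places the half-ulp bound is 0.5·10⁻ᴺ°, or 0.5·10⁻ᴺ × 45102.1 m on the ground.
Need 0.5 × 45102.1 × 10⁻ᴺ ≤ 115 → 10⁻ᴺ ≤ 5.100e-03, so N ≥ 2.29.
So 3 decimal places suffice (22.6 m); 2 would allow up to 226 m.

3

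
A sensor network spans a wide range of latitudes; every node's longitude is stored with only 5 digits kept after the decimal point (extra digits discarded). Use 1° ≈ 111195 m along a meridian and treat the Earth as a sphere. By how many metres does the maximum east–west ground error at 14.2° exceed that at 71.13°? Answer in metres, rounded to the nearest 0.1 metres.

Truncating at 5 decimal places can drop up to a full unit in the last place, so the longitude may be off by as much as 1e-05°.
At 14.2°: 1e-05° × 111195 × cos 14.2° = 1e-05 × 111195 × 0.9694 ≈ 1.078 m.
Error at 71.13° = 1e-05° × 111195 × cos 71.13° ≈ 1.1119 × 0.3234 = 0.35963 m.
So the lower-latitude error exceeds the higher by 1.078 − 0.35963 = 0.71835 m.

0.7 metres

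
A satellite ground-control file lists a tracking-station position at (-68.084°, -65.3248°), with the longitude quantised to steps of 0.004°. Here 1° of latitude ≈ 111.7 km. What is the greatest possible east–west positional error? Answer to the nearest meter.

With a 0.004° grid the true value lies within half a step, ±0.004°/2 = ±0.002°, of the stored one.
At latitude 68.084° a degree of longitude spans 111700 m × cos 68.084° = 111700 × 0.3732 ≈ 41691.7 m.
Maximum E–W displacement: 0.002 × 41691.7 = 83.3834 m.

83 meters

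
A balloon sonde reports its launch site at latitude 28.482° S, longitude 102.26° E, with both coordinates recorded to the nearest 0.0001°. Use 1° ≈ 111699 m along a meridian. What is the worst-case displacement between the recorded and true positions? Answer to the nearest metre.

Rounding to 4 decimal places leaves each coordinate within ±5e-05° of the true value.
Latitude error → 5e-05 × 111699 = 5.58495 m along the meridian.
Longitude error → 5e-05 × 111699 × cos 28.482° = 5e-05 × 111699 × 0.8790 ≈ 4.90899 m.
Combining orthogonally: (5.58495² + 4.90899²)^½ ≈ 7.43571 m.

7 metres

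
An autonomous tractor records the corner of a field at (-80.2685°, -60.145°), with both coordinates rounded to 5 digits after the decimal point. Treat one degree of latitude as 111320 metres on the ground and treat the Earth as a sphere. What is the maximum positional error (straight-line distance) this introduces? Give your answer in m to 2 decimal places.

Rounding to 5 decimal places leaves each coordinate within ±5e-06° of the true value.
N–S: 5e-06° × 111320 m/° = 0.5566 m.
Longitude error → 5e-06 × 111320 × cos 80.2685° = 5e-06 × 111320 × 0.1690 ≈ 0.0940828 m.
Worst case both components are at the extreme and orthogonal: √(0.5566² + 0.0940828²) ≈ 0.564495 m.

0.56 m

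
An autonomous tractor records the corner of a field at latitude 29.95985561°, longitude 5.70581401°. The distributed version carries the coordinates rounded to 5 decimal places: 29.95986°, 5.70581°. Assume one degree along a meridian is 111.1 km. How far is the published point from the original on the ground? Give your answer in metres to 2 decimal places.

0.62 metres

The latitude changed by -0.00000439° and the longitude by +0.00000401°.
North–south shift: -0.00000439 × 111100 = -0.487729 m.
E–W at 29.9599°: 0.00000401° × 111100 × cos 29.9599° = 0.00000401 × 111100 × 0.8664 ≈ 0.38598 m.
Distance: √(0.487729² + 0.38598²) ≈ 0.621981 m.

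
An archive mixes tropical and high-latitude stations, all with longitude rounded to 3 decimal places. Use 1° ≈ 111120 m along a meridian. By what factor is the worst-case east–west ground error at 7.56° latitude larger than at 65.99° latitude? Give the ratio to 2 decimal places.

Rounding to 3 decimal places leaves the longitude within ±0.0005° of the true value.
Error at 7.56° = 0.0005° × 111120 × cos 7.56° ≈ 55.56 × 0.9913 = 55.077 m.
Error at 65.99° = 0.0005° × 111120 × cos 65.99° ≈ 55.56 × 0.4069 = 22.607 m.
Ratio: 55.077 / 22.607 = cos 7.56° / cos 65.99° ≈ 2.4363.

2.44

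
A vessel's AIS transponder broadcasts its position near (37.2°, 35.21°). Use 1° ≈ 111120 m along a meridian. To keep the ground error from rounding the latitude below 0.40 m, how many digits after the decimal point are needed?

One degree of latitude covers 111120 m.
With N decimal places the half-ulp bound is 0.5·10⁻ᴺ°, or 0.5·10⁻ᴺ × 111120 m on the ground.
Setting 55560 × 10⁻ᴺ ≤ 0.40 gives 10ᴺ ≥ 1.389e+05, i.e. N ≥ 5.14.
So 6 decimal places suffice (0.0556 m); 5 would allow up to 0.556 m.

6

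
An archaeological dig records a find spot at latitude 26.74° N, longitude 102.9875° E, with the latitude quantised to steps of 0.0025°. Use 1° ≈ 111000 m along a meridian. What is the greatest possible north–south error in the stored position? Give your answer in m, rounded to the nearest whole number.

139 m

With a 0.0025° grid the true value lies within half a step, ±0.0025°/2 = ±0.00125°, of the stored one.
So the N–S error is at most 0.00125 × 111000 = 138.75 m.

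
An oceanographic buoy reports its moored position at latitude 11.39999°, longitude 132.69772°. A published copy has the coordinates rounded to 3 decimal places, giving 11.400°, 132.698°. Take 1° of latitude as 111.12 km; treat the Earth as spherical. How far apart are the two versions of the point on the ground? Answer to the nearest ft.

100 ft

Δlat = 11.39999 − 11.400 = -0.00001°; Δlon = 132.69772 − 132.698 = -0.00028°.
N–S: -0.00001° × 111120 m/° = -1.1112 m.
E–W at 11.4°: -0.00028° × 111120 × cos 11.4° = -0.00028 × 111120 × 0.9803 ≈ -30.4998 m.
Hypotenuse of the two orthogonal shifts: √(1.1112² + 30.4998²) = 30.52 m.
In feet: 30.52 m ÷ 0.3048 ≈ 100.13 ft.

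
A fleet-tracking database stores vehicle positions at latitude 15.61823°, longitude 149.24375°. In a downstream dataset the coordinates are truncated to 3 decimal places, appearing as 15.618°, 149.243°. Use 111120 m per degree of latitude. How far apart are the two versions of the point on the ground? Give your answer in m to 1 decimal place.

Δlat = 15.61823 − 15.618 = +0.00023°; Δlon = 149.24375 − 149.243 = +0.00075°.
North–south shift: 0.00023 × 111120 = 25.5576 m.
East–west at this latitude: 0.00075° × 111120 × cos 15.618° ≈ 0.00075 × 107017 = 80.2629 m.
Hypotenuse of the two orthogonal shifts: √(25.5576² + 80.2629²) = 84.2338 m.

84.2 m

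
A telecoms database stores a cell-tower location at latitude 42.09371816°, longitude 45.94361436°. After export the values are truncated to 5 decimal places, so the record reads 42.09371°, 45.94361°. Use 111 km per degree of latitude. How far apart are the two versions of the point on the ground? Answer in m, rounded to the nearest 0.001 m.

Δlat = 42.09371816 − 42.09371 = +0.00000816°; Δlon = 45.94361436 − 45.94361 = +0.00000436°.
N–S: 0.00000816° × 111000 m/° = 0.90576 m.
East–west at this latitude: 0.00000436° × 111000 × cos 42.0937° ≈ 0.00000436 × 82367.5 = 0.359122 m.
Distance: √(0.90576² + 0.359122²) ≈ 0.974356 m.

0.974 m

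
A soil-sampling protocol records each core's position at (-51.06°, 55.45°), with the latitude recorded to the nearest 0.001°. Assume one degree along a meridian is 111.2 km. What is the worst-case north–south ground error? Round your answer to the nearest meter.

Rounding to 3 decimal places leaves the latitude within ±0.0005° of the true value.
North–south distance: 0.0005° × 111200 m/° = 55.6 m.

56 meters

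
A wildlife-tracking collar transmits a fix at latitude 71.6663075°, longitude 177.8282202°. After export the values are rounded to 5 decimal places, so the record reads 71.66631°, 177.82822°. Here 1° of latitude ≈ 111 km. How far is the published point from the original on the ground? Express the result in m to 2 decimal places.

0.28 m

Δlat = 71.6663075 − 71.66631 = -0.0000025°; Δlon = 177.8282202 − 177.82822 = +0.0000002°.
N–S: -0.0000025° × 111000 m/° = -0.2775 m.
E–W at 71.6663°: 0.0000002° × 111000 × cos 71.6663° = 0.0000002 × 111000 × 0.3146 ≈ 0.00698303 m.
Hypotenuse of the two orthogonal shifts: √(0.2775² + 0.00698303²) = 0.277588 m.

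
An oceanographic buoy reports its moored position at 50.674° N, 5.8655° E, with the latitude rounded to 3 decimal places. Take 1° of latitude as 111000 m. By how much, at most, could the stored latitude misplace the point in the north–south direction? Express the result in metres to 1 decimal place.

55.5 metres

Rounding to 3 decimal places leaves the latitude within ±0.0005° of the true value.
Along the meridian that is 0.0005° × 111000 m/° = 55.5 m.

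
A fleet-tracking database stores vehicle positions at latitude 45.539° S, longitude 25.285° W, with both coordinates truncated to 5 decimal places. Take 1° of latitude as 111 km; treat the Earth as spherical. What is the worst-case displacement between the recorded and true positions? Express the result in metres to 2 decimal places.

Truncating at 5 decimal places can drop up to a full unit in the last place, so each coordinate may be off by as much as 1e-05°.
North–south component: 1e-05° × 111000 = 1.11 m.
Longitude error → 1e-05 × 111000 × cos 45.539° = 1e-05 × 111000 × 0.7004 ≈ 0.77747 m.
Combining orthogonally: (1.11² + 0.77747²)^½ ≈ 1.3552 m.

1.36 metres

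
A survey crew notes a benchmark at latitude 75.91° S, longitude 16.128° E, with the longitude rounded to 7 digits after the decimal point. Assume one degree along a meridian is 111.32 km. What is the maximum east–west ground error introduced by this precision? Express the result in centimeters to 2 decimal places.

0.14 centimeters

Rounding to 7 decimal places leaves the longitude within ±5e-08° of the true value.
Parallels shrink by cos φ, so at 75.91° a degree of longitude is 111320 × 0.2434 ≈ 27100.4 m.
So at most 5e-08° × 27100.4 ≈ 0.00135502 m east–west.
That is 0.00135502 m = 0.1355 cm.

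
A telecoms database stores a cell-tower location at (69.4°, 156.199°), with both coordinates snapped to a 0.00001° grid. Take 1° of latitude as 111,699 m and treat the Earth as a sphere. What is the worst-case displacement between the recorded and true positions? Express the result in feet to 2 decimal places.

With a 0.00001° grid the true value lies within half a step, ±0.00001°/2 = ±5e-06°, of the stored one.
N–S: 5e-06° × 111699 m/° = 0.558495 m.
East–west component at 69.4°: 5e-06° × 111699 × cos 69.4° ≈ 5e-06 × 39300.4 ≈ 0.196502 m.
Combining orthogonally: (0.558495² + 0.196502²)^½ ≈ 0.592055 m.
Converting: 0.592055 m × 3.2808 ft/m ≈ 1.9424 ft.

1.94 feet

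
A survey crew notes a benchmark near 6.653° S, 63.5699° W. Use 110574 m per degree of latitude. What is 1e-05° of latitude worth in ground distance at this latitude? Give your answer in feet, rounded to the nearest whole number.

4 feet

1e-05° × 110574 m/° = 1.10574 m.
In feet: 1.10574 m ÷ 0.3048 ≈ 3.6278 ft.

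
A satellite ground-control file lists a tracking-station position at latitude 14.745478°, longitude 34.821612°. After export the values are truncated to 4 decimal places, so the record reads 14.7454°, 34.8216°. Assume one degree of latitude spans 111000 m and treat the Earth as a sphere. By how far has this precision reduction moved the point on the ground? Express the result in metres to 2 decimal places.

8.75 metres

The latitude changed by +0.000078° and the longitude by +0.000012°.
North–south shift: 0.000078 × 111000 = 8.658 m.
E–W at 14.7454°: 0.000012° × 111000 × cos 14.7454° = 0.000012 × 111000 × 0.9671 ≈ 1.28813 m.
Distance: √(8.658² + 1.28813²) ≈ 8.7533 m.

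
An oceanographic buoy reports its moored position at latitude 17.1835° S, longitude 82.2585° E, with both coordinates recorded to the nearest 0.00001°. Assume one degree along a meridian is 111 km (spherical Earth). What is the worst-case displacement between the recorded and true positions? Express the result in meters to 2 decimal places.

Rounding to 5 decimal places leaves each coordinate within ±5e-06° of the true value.
N–S: 5e-06° × 111000 m/° = 0.555 m.
E–W at 17.1835°: 5e-06° × 111000 × cos 17.1835° = 5e-06 × 111000 × 0.9554 ≈ 0.530227 m.
The two errors are perpendicular, so the maximum displacement is √(0.555² + 0.530227²) ≈ 0.767571 m.

0.77 meters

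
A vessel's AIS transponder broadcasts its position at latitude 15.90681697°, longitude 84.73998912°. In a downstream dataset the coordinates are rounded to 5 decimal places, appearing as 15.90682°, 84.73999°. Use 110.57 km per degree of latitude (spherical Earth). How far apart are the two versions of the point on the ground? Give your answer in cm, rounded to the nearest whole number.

35 cm

The latitude changed by -0.00000303° and the longitude by -0.00000088°.
North–south shift: -0.00000303 × 110570 = -0.335027 m.
East–west at this latitude: -0.00000088° × 110570 × cos 15.9068° ≈ -0.00000088 × 106336 = -0.0935758 m.
Hypotenuse of the two orthogonal shifts: √(0.335027² + 0.0935758²) = 0.34785 m.
That is 0.34785 m = 34.785 cm.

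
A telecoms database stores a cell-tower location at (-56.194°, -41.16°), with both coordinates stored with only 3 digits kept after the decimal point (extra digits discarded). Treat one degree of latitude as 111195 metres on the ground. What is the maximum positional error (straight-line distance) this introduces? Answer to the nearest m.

127 m

Truncating at 3 decimal places can drop up to a full unit in the last place, so each coordinate may be off by as much as 0.001°.
N–S: 0.001° × 111195 m/° = 111.195 m.
E–W at 56.194°: 0.001° × 111195 × cos 56.194° = 0.001 × 111195 × 0.5564 ≈ 61.867 m.
Worst case both components are at the extreme and orthogonal: √(111.195² + 61.867²) ≈ 127.247 m.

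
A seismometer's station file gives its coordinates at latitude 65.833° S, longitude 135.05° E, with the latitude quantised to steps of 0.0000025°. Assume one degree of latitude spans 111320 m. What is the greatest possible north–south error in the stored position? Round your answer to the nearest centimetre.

14 centimetres

With a 0.0000025° grid the true value lies within half a step, ±0.0000025°/2 = ±1.25e-06°, of the stored one.
North–south distance: 1.25e-06° × 111320 m/° = 0.13915 m.
That is 0.13915 m = 13.915 cm.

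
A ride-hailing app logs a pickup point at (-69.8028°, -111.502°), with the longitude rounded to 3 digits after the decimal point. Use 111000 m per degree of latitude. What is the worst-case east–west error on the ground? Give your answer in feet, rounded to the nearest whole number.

63 feet

Rounding to 3 decimal places leaves the longitude within ±0.0005° of the true value.
Parallels shrink by cos φ, so at 69.8028° a degree of longitude is 111000 × 0.3453 ≈ 38323 m.
So at most 0.0005° × 38323 ≈ 19.1615 m east–west.
Converting: 19.1615 m × 3.2808 ft/m ≈ 62.866 ft.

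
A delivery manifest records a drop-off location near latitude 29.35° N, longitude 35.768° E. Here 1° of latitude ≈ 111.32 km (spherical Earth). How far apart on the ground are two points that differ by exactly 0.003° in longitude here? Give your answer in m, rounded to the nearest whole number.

At 29.35° a degree of longitude is 111320 × cos 29.35° ≈ 97031.2 m, so 0.003° corresponds to 291.094 m.

291 m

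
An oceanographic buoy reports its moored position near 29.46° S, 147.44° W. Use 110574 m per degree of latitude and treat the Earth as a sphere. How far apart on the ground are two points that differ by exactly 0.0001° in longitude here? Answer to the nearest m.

One degree of longitude here spans 110574 × cos 29.46° = 110574 × 0.8707 ≈ 96276.7 m; 0.0001° of that is 9.62767 m.

10 m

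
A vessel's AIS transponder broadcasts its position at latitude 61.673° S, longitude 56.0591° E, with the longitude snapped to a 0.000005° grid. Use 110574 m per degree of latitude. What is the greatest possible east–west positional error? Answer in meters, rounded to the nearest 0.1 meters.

0.1 meters

With a 0.000005° grid the true value lies within half a step, ±0.000005°/2 = ±2.5e-06°, of the stored one.
One degree of longitude at 61.673° is 110574 × cos 61.673° ≈ 110574 × 0.4745 = 52467.7 m.
So at most 2.5e-06° × 52467.7 ≈ 0.131169 m east–west.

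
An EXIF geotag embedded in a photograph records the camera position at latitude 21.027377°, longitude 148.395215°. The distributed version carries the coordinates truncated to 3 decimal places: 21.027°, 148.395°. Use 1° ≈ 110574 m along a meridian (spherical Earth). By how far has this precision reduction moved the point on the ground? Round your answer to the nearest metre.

Δlat = 21.027377 − 21.027 = +0.000377°; Δlon = 148.395215 − 148.395 = +0.000215°.
N–S: 0.000377° × 110574 m/° = 41.6864 m.
E–W at 21.027°: 0.000215° × 110574 × cos 21.027° = 0.000215 × 110574 × 0.9334 ≈ 22.1904 m.
Combined displacement = (41.6864² + 22.1904²)^½ ≈ 47.2247 m.

47 metres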